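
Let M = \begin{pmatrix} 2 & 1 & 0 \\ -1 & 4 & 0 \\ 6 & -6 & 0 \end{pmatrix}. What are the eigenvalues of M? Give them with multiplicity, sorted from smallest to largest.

0, 3, 3

Characteristic polynomial: p(λ) = λ^3 - 6λ^2 + 9λ = λ(λ - 3)^2.
Roots (with multiplicity): 0, 3, 3.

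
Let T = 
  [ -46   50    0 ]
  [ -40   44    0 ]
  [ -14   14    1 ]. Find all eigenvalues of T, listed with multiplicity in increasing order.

Characteristic polynomial: p(μ) = μ^3 + μ^2 - 26μ + 24 = (μ - 4)(μ - 1)(μ + 6).
Roots (with multiplicity): -6, 1, 4.

-6, 1, 4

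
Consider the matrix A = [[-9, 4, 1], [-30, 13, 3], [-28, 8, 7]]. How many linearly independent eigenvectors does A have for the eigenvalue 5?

A − 5I = [[-14, 4, 1], [-30, 8, 3], [-28, 8, 2]].
This matrix has rank 2, so its null space has dimension 3 − 2 = 1.

1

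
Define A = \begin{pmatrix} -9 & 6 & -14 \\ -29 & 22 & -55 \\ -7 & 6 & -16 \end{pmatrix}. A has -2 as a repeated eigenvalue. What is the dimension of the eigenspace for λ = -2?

1

A + 2I = [[-7, 6, -14], [-29, 24, -55], [-7, 6, -14]].
This matrix has rank 2, so its null space has dimension 3 − 2 = 1.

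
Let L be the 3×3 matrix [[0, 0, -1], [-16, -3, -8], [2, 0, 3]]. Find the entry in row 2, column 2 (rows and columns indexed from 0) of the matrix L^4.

31

Characteristic polynomial: t^3 - 7t + 6 = (t - 2)(t - 1)(t + 3), so the eigenvalues are -3, 1, 2.
t=-3: eigenvector (0, 1, 0).
t=2: eigenvector (1, 0, -2).
t=1: eigenvector (1, -2, -1).
P = [[0, 1, 1], [1, 0, -2], [0, -2, -1]], D = diag(-3, 2, 1), P⁻¹ = [[4, 1, 2], [-1, 0, -1], [2, 0, 1]].
L⁴ = P·diag(81, 16, 1)·P⁻¹ = [[-14, 0, -15], [320, 81, 160], [30, 0, 31]].
The requested entry is 31.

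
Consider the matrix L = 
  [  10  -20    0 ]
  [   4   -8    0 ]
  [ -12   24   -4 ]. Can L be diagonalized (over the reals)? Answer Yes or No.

Yes

Characteristic polynomial: p(t) = t^3 + 2t^2 - 8t = t(t - 2)(t + 4).
All 3 eigenvalues are distinct, so L is diagonalizable.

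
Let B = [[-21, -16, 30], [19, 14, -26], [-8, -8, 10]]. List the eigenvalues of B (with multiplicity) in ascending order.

Characteristic polynomial: p(s) = s^3 - 3s^2 - 28s + 60 = (s - 6)(s - 2)(s + 5).
Roots (with multiplicity): -5, 2, 6.

-5, 2, 6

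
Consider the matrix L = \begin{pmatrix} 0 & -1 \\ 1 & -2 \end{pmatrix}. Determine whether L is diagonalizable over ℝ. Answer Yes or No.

No

Characteristic polynomial: p(s) = s^2 + 2s + 1 = (s + 1)^2.
s = -1 has algebraic multiplicity 2; rank(L + 1I) = 1, so geometric multiplicity = 1.
Geometric multiplicity < algebraic multiplicity, so L is not diagonalizable.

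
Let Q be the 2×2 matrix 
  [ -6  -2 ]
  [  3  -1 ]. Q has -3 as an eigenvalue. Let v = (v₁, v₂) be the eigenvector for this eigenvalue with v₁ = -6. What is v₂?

Q + 3I = [[-3, -2], [3, 2]].
Solving (Q + 3I)v = 0 gives the eigenspace spanned by (-6, 9).
With v₁ = -6, v = (-6, 9), so v₂ = 9.

9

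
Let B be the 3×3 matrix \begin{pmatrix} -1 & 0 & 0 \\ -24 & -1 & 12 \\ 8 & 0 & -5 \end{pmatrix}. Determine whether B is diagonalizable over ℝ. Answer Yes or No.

Characteristic polynomial: p(r) = r^3 + 7r^2 + 11r + 5 = (r + 1)^2(r + 5).
r = -1 has algebraic multiplicity 2; rank(B + 1I) = 1, so geometric multiplicity = 2.
Every eigenvalue has geometric = algebraic multiplicity, so B is diagonalizable.

Yes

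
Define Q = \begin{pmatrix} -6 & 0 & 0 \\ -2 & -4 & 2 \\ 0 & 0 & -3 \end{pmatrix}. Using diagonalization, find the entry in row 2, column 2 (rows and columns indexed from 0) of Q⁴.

81

Characteristic polynomial: μ^3 + 13μ^2 + 54μ + 72 = (μ + 3)(μ + 4)(μ + 6), so the eigenvalues are -6, -4, -3.
μ=-6: eigenvector (1, 1, 0).
μ=-4: eigenvector (0, 1, 0).
μ=-3: eigenvector (0, 2, 1).
P = [[1, 0, 0], [1, 1, 2], [0, 0, 1]], D = diag(-6, -4, -3), P⁻¹ = [[1, 0, 0], [-1, 1, -2], [0, 0, 1]].
Q⁴ = P·diag(1296, 256, 81)·P⁻¹ = [[1296, 0, 0], [1040, 256, -350], [0, 0, 81]].
The requested entry is 81.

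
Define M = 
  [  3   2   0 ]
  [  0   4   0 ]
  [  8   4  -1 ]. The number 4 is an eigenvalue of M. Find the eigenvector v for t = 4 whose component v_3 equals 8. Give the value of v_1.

4

M − 4I = [[-1, 2, 0], [0, 0, 0], [8, 4, -5]].
Solving (M − 4I)v = 0 gives the eigenspace spanned by (4, 2, 8).
With v_3 = 8, v = (4, 2, 8), so v_1 = 4.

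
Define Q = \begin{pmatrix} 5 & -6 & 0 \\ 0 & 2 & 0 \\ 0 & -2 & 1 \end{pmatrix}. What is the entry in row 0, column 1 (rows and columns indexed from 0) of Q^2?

-42

Characteristic polynomial: r^3 - 8r^2 + 17r - 10 = (r - 5)(r - 2)(r - 1), so the eigenvalues are 1, 2, 5.
r=1: eigenvector (0, 0, 1).
r=2: eigenvector (2, 1, -2).
r=5: eigenvector (1, 0, 0).
P = [[0, 2, 1], [0, 1, 0], [1, -2, 0]], D = diag(1, 2, 5), P⁻¹ = [[0, 2, 1], [0, 1, 0], [1, -2, 0]].
Q² = P·diag(1, 4, 25)·P⁻¹ = [[25, -42, 0], [0, 4, 0], [0, -6, 1]].
The requested entry is -42.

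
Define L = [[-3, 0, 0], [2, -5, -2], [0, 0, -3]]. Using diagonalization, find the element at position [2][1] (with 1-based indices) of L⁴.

-544

Characteristic polynomial: s^3 + 11s^2 + 39s + 45 = (s + 3)^2(s + 5), so the eigenvalues are -5, -3, -3.
s=-5: eigenvector (0, 1, 0).
s=-3: eigenvector (2, 1, 1).
s=-3: eigenvector (1, 0, 1).
P = [[0, 2, 1], [1, 1, 0], [0, 1, 1]], D = diag(-5, -3, -3), P⁻¹ = [[-1, 1, 1], [1, 0, -1], [-1, 0, 2]].
L⁴ = P·diag(625, 81, 81)·P⁻¹ = [[81, 0, 0], [-544, 625, 544], [0, 0, 81]].
The requested entry is -544.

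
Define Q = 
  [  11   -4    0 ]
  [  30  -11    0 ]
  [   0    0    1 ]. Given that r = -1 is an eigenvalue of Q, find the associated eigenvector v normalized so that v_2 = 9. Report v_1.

Q + 1I = [[12, -4, 0], [30, -10, 0], [0, 0, 2]].
Solving (Q + 1I)v = 0 gives the eigenspace spanned by (3, 9, 0).
With v_2 = 9, v = (3, 9, 0), so v_1 = 3.

3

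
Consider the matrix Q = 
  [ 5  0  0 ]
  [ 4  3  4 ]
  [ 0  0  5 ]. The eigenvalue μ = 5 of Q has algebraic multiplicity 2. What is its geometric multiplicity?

Q − 5I = [[0, 0, 0], [4, -2, 4], [0, 0, 0]].
This matrix has rank 1, so its null space has dimension 3 − 1 = 2.

2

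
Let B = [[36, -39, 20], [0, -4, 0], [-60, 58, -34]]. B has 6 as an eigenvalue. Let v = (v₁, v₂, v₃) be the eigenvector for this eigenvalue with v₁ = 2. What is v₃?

-3

B − 6I = [[30, -39, 20], [0, -10, 0], [-60, 58, -40]].
Solving (B − 6I)v = 0 gives the eigenspace spanned by (2, 0, -3).
With v₁ = 2, v = (2, 0, -3), so v₃ = -3.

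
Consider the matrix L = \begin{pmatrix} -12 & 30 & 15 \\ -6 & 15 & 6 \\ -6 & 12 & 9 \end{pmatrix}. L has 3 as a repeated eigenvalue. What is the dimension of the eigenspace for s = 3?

L − 3I = [[-15, 30, 15], [-6, 12, 6], [-6, 12, 6]].
This matrix has rank 1, so its null space has dimension 3 − 1 = 2.

2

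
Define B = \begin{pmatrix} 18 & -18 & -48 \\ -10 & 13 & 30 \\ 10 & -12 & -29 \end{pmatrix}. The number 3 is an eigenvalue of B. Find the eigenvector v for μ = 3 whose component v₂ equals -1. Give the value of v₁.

B − 3I = [[15, -18, -48], [-10, 10, 30], [10, -12, -32]].
Solving (B − 3I)v = 0 gives the eigenspace spanned by (2, -1, 1).
With v₂ = -1, v = (2, -1, 1), so v₁ = 2.

2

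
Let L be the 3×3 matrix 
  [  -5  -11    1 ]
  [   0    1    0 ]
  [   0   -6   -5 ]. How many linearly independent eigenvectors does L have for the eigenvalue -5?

L + 5I = [[0, -11, 1], [0, 6, 0], [0, -6, 0]].
This matrix has rank 2, so its null space has dimension 3 − 2 = 1.

1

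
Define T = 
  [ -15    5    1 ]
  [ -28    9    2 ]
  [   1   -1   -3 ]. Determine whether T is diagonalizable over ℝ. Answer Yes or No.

No

Characteristic polynomial: p(μ) = μ^3 + 9μ^2 + 24μ + 16 = (μ + 1)(μ + 4)^2.
μ = -4 has algebraic multiplicity 2; rank(T + 4I) = 2, so geometric multiplicity = 1.
Geometric multiplicity < algebraic multiplicity, so T is not diagonalizable.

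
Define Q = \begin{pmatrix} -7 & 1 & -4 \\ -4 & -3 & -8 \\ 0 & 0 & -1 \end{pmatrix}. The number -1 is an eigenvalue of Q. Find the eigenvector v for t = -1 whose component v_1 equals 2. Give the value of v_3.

Q + 1I = [[-6, 1, -4], [-4, -2, -8], [0, 0, 0]].
Solving (Q + 1I)v = 0 gives the eigenspace spanned by (2, 4, -2).
With v_1 = 2, v = (2, 4, -2), so v_3 = -2.

-2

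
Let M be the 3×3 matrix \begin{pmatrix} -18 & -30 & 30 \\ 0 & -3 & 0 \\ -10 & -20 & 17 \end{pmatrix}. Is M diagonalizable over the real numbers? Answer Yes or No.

Characteristic polynomial: p(μ) = μ^3 + 4μ^2 - 3μ - 18 = (μ - 2)(μ + 3)^2.
μ = -3 has algebraic multiplicity 2; rank(M + 3I) = 1, so geometric multiplicity = 2.
Every eigenvalue has geometric = algebraic multiplicity, so M is diagonalizable.

Yes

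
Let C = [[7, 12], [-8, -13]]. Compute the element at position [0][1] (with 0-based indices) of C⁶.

Characteristic polynomial: μ^2 + 6μ + 5 = (μ + 1)(μ + 5), so the eigenvalues are -5, -1.
μ=-5: eigenvector (-1, 1).
μ=-1: eigenvector (3, -2).
P = [[-1, 3], [1, -2]], D = diag(-5, -1), P⁻¹ = [[2, 3], [1, 1]].
C⁶ = P·diag(15625, 1)·P⁻¹ = [[-31247, -46872], [31248, 46873]].
The requested entry is -46872.

-46872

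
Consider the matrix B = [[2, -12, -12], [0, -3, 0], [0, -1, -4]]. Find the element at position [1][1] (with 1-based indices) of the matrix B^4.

Characteristic polynomial: r^3 + 5r^2 - 2r - 24 = (r - 2)(r + 3)(r + 4), so the eigenvalues are -4, -3, 2.
r=-3: eigenvector (0, 1, -1).
r=2: eigenvector (1, 0, 0).
r=-4: eigenvector (2, 0, 1).
P = [[0, 1, 2], [1, 0, 0], [-1, 0, 1]], D = diag(-3, 2, -4), P⁻¹ = [[0, 1, 0], [1, -2, -2], [0, 1, 1]].
B⁴ = P·diag(81, 16, 256)·P⁻¹ = [[16, 480, 480], [0, 81, 0], [0, 175, 256]].
The requested entry is 16.

16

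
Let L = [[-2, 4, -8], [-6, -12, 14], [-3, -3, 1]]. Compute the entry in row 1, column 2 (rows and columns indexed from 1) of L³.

208

Characteristic polynomial: t^3 + 13t^2 + 52t + 60 = (t + 2)(t + 5)(t + 6), so the eigenvalues are -6, -5, -2.
t=-5: eigenvector (0, -2, -1).
t=-6: eigenvector (-1, 1, 0).
t=-2: eigenvector (-1, 2, 1).
P = [[0, -1, -1], [-2, 1, 2], [-1, 0, 1]], D = diag(-5, -6, -2), P⁻¹ = [[-1, -1, 1], [0, 1, -2], [-1, -1, 2]].
L³ = P·diag(-125, -216, -8)·P⁻¹ = [[-8, 208, -416], [-234, -450, 650], [-117, -117, 109]].
The requested entry is 208.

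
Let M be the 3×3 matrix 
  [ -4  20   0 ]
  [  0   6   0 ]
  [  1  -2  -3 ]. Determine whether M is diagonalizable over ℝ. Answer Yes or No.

Characteristic polynomial: p(t) = t^3 + t^2 - 30t - 72 = (t - 6)(t + 3)(t + 4).
All 3 eigenvalues are distinct, so M is diagonalizable.

Yes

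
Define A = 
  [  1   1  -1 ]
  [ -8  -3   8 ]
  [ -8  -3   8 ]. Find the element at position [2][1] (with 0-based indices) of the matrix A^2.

-23

Characteristic polynomial: λ^3 - 6λ^2 + 5λ = λ(λ - 5)(λ - 1), so the eigenvalues are 0, 1, 5.
λ=1: eigenvector (1, 2, 2).
λ=0: eigenvector (1, 0, 1).
λ=5: eigenvector (0, 1, 1).
P = [[1, 1, 0], [2, 0, 1], [2, 1, 1]], D = diag(1, 0, 5), P⁻¹ = [[1, 1, -1], [0, -1, 1], [-2, -1, 2]].
A² = P·diag(1, 0, 25)·P⁻¹ = [[1, 1, -1], [-48, -23, 48], [-48, -23, 48]].
The requested entry is -23.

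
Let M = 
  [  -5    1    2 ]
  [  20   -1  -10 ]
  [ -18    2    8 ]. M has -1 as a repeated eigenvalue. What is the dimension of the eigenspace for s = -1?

M + 1I = [[-4, 1, 2], [20, 0, -10], [-18, 2, 9]].
This matrix has rank 2, so its null space has dimension 3 − 2 = 1.

1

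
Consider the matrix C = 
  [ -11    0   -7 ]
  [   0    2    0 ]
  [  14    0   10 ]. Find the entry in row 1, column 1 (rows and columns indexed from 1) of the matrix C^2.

23

Characteristic polynomial: λ^3 - λ^2 - 14λ + 24 = (λ - 3)(λ - 2)(λ + 4), so the eigenvalues are -4, 2, 3.
λ=-4: eigenvector (1, 0, -1).
λ=2: eigenvector (0, 1, 0).
λ=3: eigenvector (-1, 0, 2).
P = [[1, 0, -1], [0, 1, 0], [-1, 0, 2]], D = diag(-4, 2, 3), P⁻¹ = [[2, 0, 1], [0, 1, 0], [1, 0, 1]].
C² = P·diag(16, 4, 9)·P⁻¹ = [[23, 0, 7], [0, 4, 0], [-14, 0, 2]].
The requested entry is 23.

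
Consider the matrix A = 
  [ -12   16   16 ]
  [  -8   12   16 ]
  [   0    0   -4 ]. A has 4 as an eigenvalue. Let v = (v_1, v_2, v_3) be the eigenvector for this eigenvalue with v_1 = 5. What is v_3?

0

A − 4I = [[-16, 16, 16], [-8, 8, 16], [0, 0, -8]].
Solving (A − 4I)v = 0 gives the eigenspace spanned by (5, 5, 0).
With v_1 = 5, v = (5, 5, 0), so v_3 = 0.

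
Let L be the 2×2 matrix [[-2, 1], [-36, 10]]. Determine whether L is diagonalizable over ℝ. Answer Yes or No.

Characteristic polynomial: p(r) = r^2 - 8r + 16 = (r - 4)^2.
r = 4 has algebraic multiplicity 2; rank(L − 4I) = 1, so geometric multiplicity = 1.
Geometric multiplicity < algebraic multiplicity, so L is not diagonalizable.

No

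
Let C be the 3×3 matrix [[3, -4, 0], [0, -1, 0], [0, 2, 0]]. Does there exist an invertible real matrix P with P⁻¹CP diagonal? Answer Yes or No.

Characteristic polynomial: p(s) = s^3 - 2s^2 - 3s = s(s - 3)(s + 1).
All 3 eigenvalues are distinct, so C is diagonalizable.

Yes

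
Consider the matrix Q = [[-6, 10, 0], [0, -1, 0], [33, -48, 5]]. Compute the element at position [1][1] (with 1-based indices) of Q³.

-216

Characteristic polynomial: t^3 + 2t^2 - 29t - 30 = (t - 5)(t + 1)(t + 6), so the eigenvalues are -6, -1, 5.
t=5: eigenvector (0, 0, 1).
t=-1: eigenvector (2, 1, -3).
t=-6: eigenvector (1, 0, -3).
P = [[0, 2, 1], [0, 1, 0], [1, -3, -3]], D = diag(5, -1, -6), P⁻¹ = [[3, -3, 1], [0, 1, 0], [1, -2, 0]].
Q³ = P·diag(125, -1, -216)·P⁻¹ = [[-216, 430, 0], [0, -1, 0], [1023, -1668, 125]].
The requested entry is -216.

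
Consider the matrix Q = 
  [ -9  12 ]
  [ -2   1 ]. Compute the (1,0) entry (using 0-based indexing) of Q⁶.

14896

Characteristic polynomial: s^2 + 8s + 15 = (s + 3)(s + 5), so the eigenvalues are -5, -3.
s=-5: eigenvector (3, 1).
s=-3: eigenvector (-2, -1).
P = [[3, -2], [1, -1]], D = diag(-5, -3), P⁻¹ = [[1, -2], [1, -3]].
Q⁶ = P·diag(15625, 729)·P⁻¹ = [[45417, -89376], [14896, -29063]].
The requested entry is 14896.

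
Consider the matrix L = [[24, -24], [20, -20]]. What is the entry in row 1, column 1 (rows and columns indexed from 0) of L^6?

-20480

Characteristic polynomial: λ^2 - 4λ = λ(λ - 4), so the eigenvalues are 0, 4.
λ=0: eigenvector (1, 1).
λ=4: eigenvector (6, 5).
P = [[1, 6], [1, 5]], D = diag(0, 4), P⁻¹ = [[-5, 6], [1, -1]].
L⁶ = P·diag(0, 4096)·P⁻¹ = [[24576, -24576], [20480, -20480]].
The requested entry is -20480.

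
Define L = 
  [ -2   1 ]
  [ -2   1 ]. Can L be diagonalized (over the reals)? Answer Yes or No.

Yes

Characteristic polynomial: p(r) = r^2 + r = r(r + 1).
All 2 eigenvalues are distinct, so L is diagonalizable.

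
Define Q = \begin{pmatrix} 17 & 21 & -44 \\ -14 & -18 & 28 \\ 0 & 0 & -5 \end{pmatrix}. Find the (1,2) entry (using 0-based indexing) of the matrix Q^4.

Characteristic polynomial: λ^3 + 6λ^2 - 7λ - 60 = (λ - 3)(λ + 4)(λ + 5), so the eigenvalues are -5, -4, 3.
λ=3: eigenvector (3, -2, 0).
λ=-4: eigenvector (-1, 1, 0).
λ=-5: eigenvector (2, 0, 1).
P = [[3, -1, 2], [-2, 1, 0], [0, 0, 1]], D = diag(3, -4, -5), P⁻¹ = [[1, 1, -2], [2, 3, -4], [0, 0, 1]].
Q⁴ = P·diag(81, 256, 625)·P⁻¹ = [[-269, -525, 1788], [350, 606, -700], [0, 0, 625]].
The requested entry is -700.

-700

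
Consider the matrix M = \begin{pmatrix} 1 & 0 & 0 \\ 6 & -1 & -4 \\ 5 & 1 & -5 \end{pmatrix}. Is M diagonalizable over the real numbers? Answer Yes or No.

Characteristic polynomial: p(t) = t^3 + 5t^2 + 3t - 9 = (t - 1)(t + 3)^2.
t = -3 has algebraic multiplicity 2; rank(M + 3I) = 2, so geometric multiplicity = 1.
Geometric multiplicity < algebraic multiplicity, so M is not diagonalizable.

No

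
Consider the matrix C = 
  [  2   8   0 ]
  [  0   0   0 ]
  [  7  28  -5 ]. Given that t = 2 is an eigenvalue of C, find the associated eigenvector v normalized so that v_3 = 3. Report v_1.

C − 2I = [[0, 8, 0], [0, -2, 0], [7, 28, -7]].
Solving (C − 2I)v = 0 gives the eigenspace spanned by (3, 0, 3).
With v_3 = 3, v = (3, 0, 3), so v_1 = 3.

3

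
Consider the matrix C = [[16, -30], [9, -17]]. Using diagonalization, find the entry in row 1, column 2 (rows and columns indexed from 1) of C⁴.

Characteristic polynomial: s^2 + s - 2 = (s - 1)(s + 2), so the eigenvalues are -2, 1.
s=1: eigenvector (2, 1).
s=-2: eigenvector (-5, -3).
P = [[2, -5], [1, -3]], D = diag(1, -2), P⁻¹ = [[3, -5], [1, -2]].
C⁴ = P·diag(1, 16)·P⁻¹ = [[-74, 150], [-45, 91]].
The requested entry is 150.

150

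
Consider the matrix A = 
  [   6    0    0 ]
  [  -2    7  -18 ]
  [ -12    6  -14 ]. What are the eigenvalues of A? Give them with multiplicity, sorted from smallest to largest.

-5, -2, 6

Characteristic polynomial: p(r) = r^3 + r^2 - 32r - 60 = (r - 6)(r + 2)(r + 5).
Roots (with multiplicity): -5, -2, 6.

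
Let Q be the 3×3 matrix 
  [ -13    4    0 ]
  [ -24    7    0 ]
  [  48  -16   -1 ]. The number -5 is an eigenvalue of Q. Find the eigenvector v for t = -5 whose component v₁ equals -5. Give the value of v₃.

Q + 5I = [[-8, 4, 0], [-24, 12, 0], [48, -16, 4]].
Solving (Q + 5I)v = 0 gives the eigenspace spanned by (-5, -10, 20).
With v₁ = -5, v = (-5, -10, 20), so v₃ = 20.

20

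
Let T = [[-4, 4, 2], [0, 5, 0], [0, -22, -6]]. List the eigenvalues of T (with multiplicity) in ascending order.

-6, -4, 5

Characteristic polynomial: p(λ) = λ^3 + 5λ^2 - 26λ - 120 = (λ - 5)(λ + 4)(λ + 6).
Roots (with multiplicity): -6, -4, 5.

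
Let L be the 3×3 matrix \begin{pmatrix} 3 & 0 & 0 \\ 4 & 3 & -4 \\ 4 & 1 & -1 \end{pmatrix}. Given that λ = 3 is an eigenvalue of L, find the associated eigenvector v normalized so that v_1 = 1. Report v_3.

L − 3I = [[0, 0, 0], [4, 0, -4], [4, 1, -4]].
Solving (L − 3I)v = 0 gives the eigenspace spanned by (1, 0, 1).
With v_1 = 1, v = (1, 0, 1), so v_3 = 1.

1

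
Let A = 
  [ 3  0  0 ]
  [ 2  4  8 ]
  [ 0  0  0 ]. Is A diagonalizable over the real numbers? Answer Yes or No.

Characteristic polynomial: p(λ) = λ^3 - 7λ^2 + 12λ = λ(λ - 4)(λ - 3).
All 3 eigenvalues are distinct, so A is diagonalizable.

Yes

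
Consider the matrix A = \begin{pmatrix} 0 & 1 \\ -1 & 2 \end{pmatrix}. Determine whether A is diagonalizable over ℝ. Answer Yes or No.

No

Characteristic polynomial: p(t) = t^2 - 2t + 1 = (t - 1)^2.
t = 1 has algebraic multiplicity 2; rank(A − 1I) = 1, so geometric multiplicity = 1.
Geometric multiplicity < algebraic multiplicity, so A is not diagonalizable.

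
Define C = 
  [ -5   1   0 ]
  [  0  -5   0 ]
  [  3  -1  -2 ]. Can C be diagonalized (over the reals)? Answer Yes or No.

Characteristic polynomial: p(t) = t^3 + 12t^2 + 45t + 50 = (t + 2)(t + 5)^2.
t = -5 has algebraic multiplicity 2; rank(C + 5I) = 2, so geometric multiplicity = 1.
Geometric multiplicity < algebraic multiplicity, so C is not diagonalizable.

No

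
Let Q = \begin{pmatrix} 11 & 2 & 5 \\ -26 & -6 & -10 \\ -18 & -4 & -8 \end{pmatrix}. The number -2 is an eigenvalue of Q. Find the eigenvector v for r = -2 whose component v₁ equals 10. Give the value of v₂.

Q + 2I = [[13, 2, 5], [-26, -4, -10], [-18, -4, -6]].
Solving (Q + 2I)v = 0 gives the eigenspace spanned by (10, -15, -20).
With v₁ = 10, v = (10, -15, -20), so v₂ = -15.

-15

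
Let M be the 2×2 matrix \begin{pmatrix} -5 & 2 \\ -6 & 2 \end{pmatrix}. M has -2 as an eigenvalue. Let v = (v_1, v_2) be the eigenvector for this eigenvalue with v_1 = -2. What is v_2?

-3

M + 2I = [[-3, 2], [-6, 4]].
Solving (M + 2I)v = 0 gives the eigenspace spanned by (-2, -3).
With v_1 = -2, v = (-2, -3), so v_2 = -3.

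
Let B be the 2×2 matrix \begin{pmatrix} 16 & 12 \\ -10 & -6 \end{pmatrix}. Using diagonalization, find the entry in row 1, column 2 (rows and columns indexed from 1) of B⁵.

40512

Characteristic polynomial: μ^2 - 10μ + 24 = (μ - 6)(μ - 4), so the eigenvalues are 4, 6.
μ=6: eigenvector (6, -5).
μ=4: eigenvector (-1, 1).
P = [[6, -1], [-5, 1]], D = diag(6, 4), P⁻¹ = [[1, 1], [5, 6]].
B⁵ = P·diag(7776, 1024)·P⁻¹ = [[41536, 40512], [-33760, -32736]].
The requested entry is 40512.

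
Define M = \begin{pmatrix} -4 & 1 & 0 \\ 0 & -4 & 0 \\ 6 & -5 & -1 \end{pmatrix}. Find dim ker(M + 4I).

1

M + 4I = [[0, 1, 0], [0, 0, 0], [6, -5, 3]].
This matrix has rank 2, so its null space has dimension 3 − 2 = 1.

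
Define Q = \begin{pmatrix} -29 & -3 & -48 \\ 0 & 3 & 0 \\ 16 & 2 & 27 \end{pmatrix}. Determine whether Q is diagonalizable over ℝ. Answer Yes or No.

Characteristic polynomial: p(μ) = μ^3 - μ^2 - 21μ + 45 = (μ - 3)^2(μ + 5).
μ = 3 has algebraic multiplicity 2; rank(Q − 3I) = 2, so geometric multiplicity = 1.
Geometric multiplicity < algebraic multiplicity, so Q is not diagonalizable.

No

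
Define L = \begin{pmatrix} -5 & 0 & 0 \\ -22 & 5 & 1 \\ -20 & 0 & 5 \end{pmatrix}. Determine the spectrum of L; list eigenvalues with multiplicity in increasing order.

Characteristic polynomial: p(λ) = λ^3 - 5λ^2 - 25λ + 125 = (λ - 5)^2(λ + 5).
Roots (with multiplicity): -5, 5, 5.

-5, 5, 5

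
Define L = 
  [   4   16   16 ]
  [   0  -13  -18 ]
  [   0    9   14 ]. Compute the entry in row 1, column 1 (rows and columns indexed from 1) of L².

Characteristic polynomial: μ^3 - 5μ^2 - 16μ + 80 = (μ - 5)(μ - 4)(μ + 4), so the eigenvalues are -4, 4, 5.
μ=4: eigenvector (1, 0, 0).
μ=5: eigenvector (0, -1, 1).
μ=-4: eigenvector (2, -2, 1).
P = [[1, 0, 2], [0, -1, -2], [0, 1, 1]], D = diag(4, 5, -4), P⁻¹ = [[1, 2, 2], [0, 1, 2], [0, -1, -1]].
L² = P·diag(16, 25, 16)·P⁻¹ = [[16, 0, 0], [0, 7, -18], [0, 9, 34]].
The requested entry is 16.

16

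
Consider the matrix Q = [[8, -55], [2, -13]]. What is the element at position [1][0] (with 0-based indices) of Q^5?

Characteristic polynomial: r^2 + 5r + 6 = (r + 2)(r + 3), so the eigenvalues are -3, -2.
r=-2: eigenvector (11, 2).
r=-3: eigenvector (5, 1).
P = [[11, 5], [2, 1]], D = diag(-2, -3), P⁻¹ = [[1, -5], [-2, 11]].
Q⁵ = P·diag(-32, -243)·P⁻¹ = [[2078, -11605], [422, -2353]].
The requested entry is 422.

422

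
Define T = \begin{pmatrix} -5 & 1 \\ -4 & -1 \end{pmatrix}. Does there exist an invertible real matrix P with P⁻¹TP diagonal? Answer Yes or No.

Characteristic polynomial: p(λ) = λ^2 + 6λ + 9 = (λ + 3)^2.
λ = -3 has algebraic multiplicity 2; rank(T + 3I) = 1, so geometric multiplicity = 1.
Geometric multiplicity < algebraic multiplicity, so T is not diagonalizable.

No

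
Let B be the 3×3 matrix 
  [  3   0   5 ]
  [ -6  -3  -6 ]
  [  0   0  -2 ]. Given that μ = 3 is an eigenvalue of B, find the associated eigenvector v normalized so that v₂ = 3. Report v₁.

B − 3I = [[0, 0, 5], [-6, -6, -6], [0, 0, -5]].
Solving (B − 3I)v = 0 gives the eigenspace spanned by (-3, 3, 0).
With v₂ = 3, v = (-3, 3, 0), so v₁ = -3.

-3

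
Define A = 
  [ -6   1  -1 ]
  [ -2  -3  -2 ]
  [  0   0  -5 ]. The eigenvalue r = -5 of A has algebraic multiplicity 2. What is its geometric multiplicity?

A + 5I = [[-1, 1, -1], [-2, 2, -2], [0, 0, 0]].
This matrix has rank 1, so its null space has dimension 3 − 1 = 2.

2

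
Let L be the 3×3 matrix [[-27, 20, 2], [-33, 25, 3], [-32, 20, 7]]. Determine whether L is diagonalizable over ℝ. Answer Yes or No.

Characteristic polynomial: p(t) = t^3 - 5t^2 - 25t + 125 = (t - 5)^2(t + 5).
t = 5 has algebraic multiplicity 2; rank(L − 5I) = 2, so geometric multiplicity = 1.
Geometric multiplicity < algebraic multiplicity, so L is not diagonalizable.

No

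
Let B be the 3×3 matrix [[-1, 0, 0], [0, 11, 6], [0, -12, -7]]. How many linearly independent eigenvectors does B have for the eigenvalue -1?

B + 1I = [[0, 0, 0], [0, 12, 6], [0, -12, -6]].
This matrix has rank 1, so its null space has dimension 3 − 1 = 2.

2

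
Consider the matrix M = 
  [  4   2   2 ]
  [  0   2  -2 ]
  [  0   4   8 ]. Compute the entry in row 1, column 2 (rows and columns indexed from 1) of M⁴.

Characteristic polynomial: t^3 - 14t^2 + 64t - 96 = (t - 6)(t - 4)^2, so the eigenvalues are 4, 4, 6.
t=4: eigenvector (1, 0, 0).
t=4: eigenvector (0, 1, -1).
t=6: eigenvector (1, -1, 2).
P = [[1, 0, 1], [0, 1, -1], [0, -1, 2]], D = diag(4, 4, 6), P⁻¹ = [[1, -1, -1], [0, 2, 1], [0, 1, 1]].
M⁴ = P·diag(256, 256, 1296)·P⁻¹ = [[256, 1040, 1040], [0, -784, -1040], [0, 2080, 2336]].
The requested entry is 1040.

1040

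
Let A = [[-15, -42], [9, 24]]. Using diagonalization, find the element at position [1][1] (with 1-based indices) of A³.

Characteristic polynomial: s^2 - 9s + 18 = (s - 6)(s - 3), so the eigenvalues are 3, 6.
s=6: eigenvector (-2, 1).
s=3: eigenvector (7, -3).
P = [[-2, 7], [1, -3]], D = diag(6, 3), P⁻¹ = [[3, 7], [1, 2]].
A³ = P·diag(216, 27)·P⁻¹ = [[-1107, -2646], [567, 1350]].
The requested entry is -1107.

-1107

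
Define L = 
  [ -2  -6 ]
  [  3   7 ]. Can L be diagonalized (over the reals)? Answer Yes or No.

Characteristic polynomial: p(μ) = μ^2 - 5μ + 4 = (μ - 4)(μ - 1).
All 2 eigenvalues are distinct, so L is diagonalizable.

Yes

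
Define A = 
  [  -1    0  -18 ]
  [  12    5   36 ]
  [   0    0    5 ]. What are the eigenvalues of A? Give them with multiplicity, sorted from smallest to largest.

-1, 5, 5

Characteristic polynomial: p(t) = t^3 - 9t^2 + 15t + 25 = (t - 5)^2(t + 1).
Roots (with multiplicity): -1, 5, 5.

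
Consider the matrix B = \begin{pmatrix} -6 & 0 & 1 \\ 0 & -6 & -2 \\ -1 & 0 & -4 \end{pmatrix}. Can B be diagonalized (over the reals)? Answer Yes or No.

No

Characteristic polynomial: p(s) = s^3 + 16s^2 + 85s + 150 = (s + 5)^2(s + 6).
s = -5 has algebraic multiplicity 2; rank(B + 5I) = 2, so geometric multiplicity = 1.
Geometric multiplicity < algebraic multiplicity, so B is not diagonalizable.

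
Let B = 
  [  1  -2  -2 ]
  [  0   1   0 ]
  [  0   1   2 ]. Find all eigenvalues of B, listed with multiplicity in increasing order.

Characteristic polynomial: p(t) = t^3 - 4t^2 + 5t - 2 = (t - 2)(t - 1)^2.
Roots (with multiplicity): 1, 1, 2.

1, 1, 2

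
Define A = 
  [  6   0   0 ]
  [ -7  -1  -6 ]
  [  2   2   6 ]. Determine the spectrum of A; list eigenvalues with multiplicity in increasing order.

Characteristic polynomial: p(μ) = μ^3 - 11μ^2 + 36μ - 36 = (μ - 6)(μ - 3)(μ - 2).
Roots (with multiplicity): 2, 3, 6.

2, 3, 6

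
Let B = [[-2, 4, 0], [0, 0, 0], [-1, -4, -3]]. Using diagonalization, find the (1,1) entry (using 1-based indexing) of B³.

Characteristic polynomial: μ^3 + 5μ^2 + 6μ = μ(μ + 2)(μ + 3), so the eigenvalues are -3, -2, 0.
μ=-3: eigenvector (0, 0, 1).
μ=0: eigenvector (2, 1, -2).
μ=-2: eigenvector (1, 0, -1).
P = [[0, 2, 1], [0, 1, 0], [1, -2, -1]], D = diag(-3, 0, -2), P⁻¹ = [[1, 0, 1], [0, 1, 0], [1, -2, 0]].
B³ = P·diag(-27, 0, -8)·P⁻¹ = [[-8, 16, 0], [0, 0, 0], [-19, -16, -27]].
The requested entry is -8.

-8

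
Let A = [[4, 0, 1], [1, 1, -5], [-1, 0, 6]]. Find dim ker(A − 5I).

1

A − 5I = [[-1, 0, 1], [1, -4, -5], [-1, 0, 1]].
This matrix has rank 2, so its null space has dimension 3 − 2 = 1.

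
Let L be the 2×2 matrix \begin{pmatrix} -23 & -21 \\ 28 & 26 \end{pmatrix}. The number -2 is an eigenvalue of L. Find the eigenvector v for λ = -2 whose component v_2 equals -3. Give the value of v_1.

3

L + 2I = [[-21, -21], [28, 28]].
Solving (L + 2I)v = 0 gives the eigenspace spanned by (3, -3).
With v_2 = -3, v = (3, -3), so v_1 = 3.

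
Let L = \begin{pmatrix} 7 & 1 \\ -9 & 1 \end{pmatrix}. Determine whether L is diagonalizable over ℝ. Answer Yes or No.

Characteristic polynomial: p(r) = r^2 - 8r + 16 = (r - 4)^2.
r = 4 has algebraic multiplicity 2; rank(L − 4I) = 1, so geometric multiplicity = 1.
Geometric multiplicity < algebraic multiplicity, so L is not diagonalizable.

No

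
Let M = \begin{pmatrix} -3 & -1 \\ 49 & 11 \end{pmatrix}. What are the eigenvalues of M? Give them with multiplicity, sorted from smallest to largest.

4, 4

Characteristic polynomial: p(t) = t^2 - 8t + 16 = (t - 4)^2.
Roots (with multiplicity): 4, 4.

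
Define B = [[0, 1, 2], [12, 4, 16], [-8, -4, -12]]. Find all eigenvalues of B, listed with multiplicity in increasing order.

-4, -2, -2

Characteristic polynomial: p(t) = t^3 + 8t^2 + 20t + 16 = (t + 2)^2(t + 4).
Roots (with multiplicity): -4, -2, -2.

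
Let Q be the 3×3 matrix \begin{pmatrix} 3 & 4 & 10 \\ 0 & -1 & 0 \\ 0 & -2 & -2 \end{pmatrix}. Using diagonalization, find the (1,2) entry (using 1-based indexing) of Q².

-12

Characteristic polynomial: r^3 - 7r - 6 = (r - 3)(r + 1)(r + 2), so the eigenvalues are -2, -1, 3.
r=3: eigenvector (1, 0, 0).
r=-1: eigenvector (4, 1, -2).
r=-2: eigenvector (-2, 0, 1).
P = [[1, 4, -2], [0, 1, 0], [0, -2, 1]], D = diag(3, -1, -2), P⁻¹ = [[1, 0, 2], [0, 1, 0], [0, 2, 1]].
Q² = P·diag(9, 1, 4)·P⁻¹ = [[9, -12, 10], [0, 1, 0], [0, 6, 4]].
The requested entry is -12.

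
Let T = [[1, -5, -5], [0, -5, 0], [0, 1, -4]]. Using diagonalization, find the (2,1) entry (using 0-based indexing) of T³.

Characteristic polynomial: λ^3 + 8λ^2 + 11λ - 20 = (λ - 1)(λ + 4)(λ + 5), so the eigenvalues are -5, -4, 1.
λ=1: eigenvector (1, 0, 0).
λ=-5: eigenvector (0, 1, -1).
λ=-4: eigenvector (1, 0, 1).
P = [[1, 0, 1], [0, 1, 0], [0, -1, 1]], D = diag(1, -5, -4), P⁻¹ = [[1, -1, -1], [0, 1, 0], [0, 1, 1]].
T³ = P·diag(1, -125, -64)·P⁻¹ = [[1, -65, -65], [0, -125, 0], [0, 61, -64]].
The requested entry is 61.

61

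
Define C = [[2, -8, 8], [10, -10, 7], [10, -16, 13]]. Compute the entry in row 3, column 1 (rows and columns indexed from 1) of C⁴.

-130

Characteristic polynomial: λ^3 - 5λ^2 - 12λ + 36 = (λ - 6)(λ - 2)(λ + 3), so the eigenvalues are -3, 2, 6.
λ=2: eigenvector (1, 2, 2).
λ=-3: eigenvector (0, 1, 1).
λ=6: eigenvector (2, 3, 4).
P = [[1, 0, 2], [2, 1, 3], [2, 1, 4]], D = diag(2, -3, 6), P⁻¹ = [[1, 2, -2], [-2, 0, 1], [0, -1, 1]].
C⁴ = P·diag(16, 81, 1296)·P⁻¹ = [[16, -2560, 2560], [-130, -3824, 3905], [-130, -5120, 5201]].
The requested entry is -130.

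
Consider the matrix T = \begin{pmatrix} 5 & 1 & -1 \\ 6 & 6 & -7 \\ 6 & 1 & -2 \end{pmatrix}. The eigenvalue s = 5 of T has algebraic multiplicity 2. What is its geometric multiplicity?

1

T − 5I = [[0, 1, -1], [6, 1, -7], [6, 1, -7]].
This matrix has rank 2, so its null space has dimension 3 − 2 = 1.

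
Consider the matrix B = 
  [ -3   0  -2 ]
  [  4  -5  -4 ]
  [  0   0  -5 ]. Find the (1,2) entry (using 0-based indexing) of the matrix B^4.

1088

Characteristic polynomial: λ^3 + 13λ^2 + 55λ + 75 = (λ + 3)(λ + 5)^2, so the eigenvalues are -5, -5, -3.
λ=-5: eigenvector (0, 1, 0).
λ=-3: eigenvector (1, 2, 0).
λ=-5: eigenvector (1, 2, 1).
P = [[0, 1, 1], [1, 2, 2], [0, 0, 1]], D = diag(-5, -3, -5), P⁻¹ = [[-2, 1, 0], [1, 0, -1], [0, 0, 1]].
B⁴ = P·diag(625, 81, 625)·P⁻¹ = [[81, 0, 544], [-1088, 625, 1088], [0, 0, 625]].
The requested entry is 1088.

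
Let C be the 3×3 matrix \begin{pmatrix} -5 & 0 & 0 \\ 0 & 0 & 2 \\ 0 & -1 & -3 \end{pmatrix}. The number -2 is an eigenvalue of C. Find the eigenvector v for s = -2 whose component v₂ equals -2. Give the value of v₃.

2

C + 2I = [[-3, 0, 0], [0, 2, 2], [0, -1, -1]].
Solving (C + 2I)v = 0 gives the eigenspace spanned by (0, -2, 2).
With v₂ = -2, v = (0, -2, 2), so v₃ = 2.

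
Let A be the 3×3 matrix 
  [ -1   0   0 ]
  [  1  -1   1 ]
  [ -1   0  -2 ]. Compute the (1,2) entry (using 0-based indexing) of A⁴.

Characteristic polynomial: μ^3 + 4μ^2 + 5μ + 2 = (μ + 1)^2(μ + 2), so the eigenvalues are -2, -1, -1.
μ=-2: eigenvector (0, -1, 1).
μ=-1: eigenvector (0, 1, 0).
μ=-1: eigenvector (-1, 0, 1).
P = [[0, 0, -1], [-1, 1, 0], [1, 0, 1]], D = diag(-2, -1, -1), P⁻¹ = [[1, 0, 1], [1, 1, 1], [-1, 0, 0]].
A⁴ = P·diag(16, 1, 1)·P⁻¹ = [[1, 0, 0], [-15, 1, -15], [15, 0, 16]].
The requested entry is -15.

-15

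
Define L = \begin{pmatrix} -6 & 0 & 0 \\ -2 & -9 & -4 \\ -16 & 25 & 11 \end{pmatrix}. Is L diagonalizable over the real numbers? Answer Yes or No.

Characteristic polynomial: p(t) = t^3 + 4t^2 - 11t + 6 = (t - 1)^2(t + 6).
t = 1 has algebraic multiplicity 2; rank(L − 1I) = 2, so geometric multiplicity = 1.
Geometric multiplicity < algebraic multiplicity, so L is not diagonalizable.

No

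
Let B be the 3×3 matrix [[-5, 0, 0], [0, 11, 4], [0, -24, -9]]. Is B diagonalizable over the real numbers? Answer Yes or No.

Yes

Characteristic polynomial: p(s) = s^3 + 3s^2 - 13s - 15 = (s - 3)(s + 1)(s + 5).
All 3 eigenvalues are distinct, so B is diagonalizable.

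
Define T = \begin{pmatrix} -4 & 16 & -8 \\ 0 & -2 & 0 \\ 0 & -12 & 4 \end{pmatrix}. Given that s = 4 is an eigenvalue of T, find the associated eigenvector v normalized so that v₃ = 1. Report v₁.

T − 4I = [[-8, 16, -8], [0, -6, 0], [0, -12, 0]].
Solving (T − 4I)v = 0 gives the eigenspace spanned by (-1, 0, 1).
With v₃ = 1, v = (-1, 0, 1), so v₁ = -1.

-1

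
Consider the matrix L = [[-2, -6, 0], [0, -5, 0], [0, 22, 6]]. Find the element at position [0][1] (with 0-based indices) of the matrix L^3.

Characteristic polynomial: r^3 + r^2 - 32r - 60 = (r - 6)(r + 2)(r + 5), so the eigenvalues are -5, -2, 6.
r=-5: eigenvector (2, 1, -2).
r=-2: eigenvector (1, 0, 0).
r=6: eigenvector (0, 0, 1).
P = [[2, 1, 0], [1, 0, 0], [-2, 0, 1]], D = diag(-5, -2, 6), P⁻¹ = [[0, 1, 0], [1, -2, 0], [0, 2, 1]].
L³ = P·diag(-125, -8, 216)·P⁻¹ = [[-8, -234, 0], [0, -125, 0], [0, 682, 216]].
The requested entry is -234.

-234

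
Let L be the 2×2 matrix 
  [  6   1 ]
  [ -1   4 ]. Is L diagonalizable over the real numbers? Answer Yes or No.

Characteristic polynomial: p(λ) = λ^2 - 10λ + 25 = (λ - 5)^2.
λ = 5 has algebraic multiplicity 2; rank(L − 5I) = 1, so geometric multiplicity = 1.
Geometric multiplicity < algebraic multiplicity, so L is not diagonalizable.

No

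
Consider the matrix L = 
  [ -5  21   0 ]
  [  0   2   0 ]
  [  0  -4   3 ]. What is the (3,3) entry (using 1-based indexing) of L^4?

Characteristic polynomial: r^3 - 19r + 30 = (r - 3)(r - 2)(r + 5), so the eigenvalues are -5, 2, 3.
r=-5: eigenvector (1, 0, 0).
r=2: eigenvector (3, 1, 4).
r=3: eigenvector (0, 0, 1).
P = [[1, 3, 0], [0, 1, 0], [0, 4, 1]], D = diag(-5, 2, 3), P⁻¹ = [[1, -3, 0], [0, 1, 0], [0, -4, 1]].
L⁴ = P·diag(625, 16, 81)·P⁻¹ = [[625, -1827, 0], [0, 16, 0], [0, -260, 81]].
The requested entry is 81.

81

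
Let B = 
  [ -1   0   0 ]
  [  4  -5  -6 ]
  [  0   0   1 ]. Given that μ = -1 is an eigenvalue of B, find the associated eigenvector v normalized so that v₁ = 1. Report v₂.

B + 1I = [[0, 0, 0], [4, -4, -6], [0, 0, 2]].
Solving (B + 1I)v = 0 gives the eigenspace spanned by (1, 1, 0).
With v₁ = 1, v = (1, 1, 0), so v₂ = 1.

1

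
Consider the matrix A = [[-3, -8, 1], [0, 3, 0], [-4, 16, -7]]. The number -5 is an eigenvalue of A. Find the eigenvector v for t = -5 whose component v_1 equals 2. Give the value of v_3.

A + 5I = [[2, -8, 1], [0, 8, 0], [-4, 16, -2]].
Solving (A + 5I)v = 0 gives the eigenspace spanned by (2, 0, -4).
With v_1 = 2, v = (2, 0, -4), so v_3 = -4.

-4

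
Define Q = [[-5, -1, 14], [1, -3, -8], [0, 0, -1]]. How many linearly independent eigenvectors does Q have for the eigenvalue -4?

Q + 4I = [[-1, -1, 14], [1, 1, -8], [0, 0, 3]].
This matrix has rank 2, so its null space has dimension 3 − 2 = 1.

1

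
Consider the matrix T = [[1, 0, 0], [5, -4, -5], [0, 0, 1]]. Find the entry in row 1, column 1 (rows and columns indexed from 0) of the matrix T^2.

Characteristic polynomial: μ^3 + 2μ^2 - 7μ + 4 = (μ - 1)^2(μ + 4), so the eigenvalues are -4, 1, 1.
μ=1: eigenvector (0, -1, 1).
μ=-4: eigenvector (0, 1, 0).
μ=1: eigenvector (1, 1, 0).
P = [[0, 0, 1], [-1, 1, 1], [1, 0, 0]], D = diag(1, -4, 1), P⁻¹ = [[0, 0, 1], [-1, 1, 1], [1, 0, 0]].
T² = P·diag(1, 16, 1)·P⁻¹ = [[1, 0, 0], [-15, 16, 15], [0, 0, 1]].
The requested entry is 16.

16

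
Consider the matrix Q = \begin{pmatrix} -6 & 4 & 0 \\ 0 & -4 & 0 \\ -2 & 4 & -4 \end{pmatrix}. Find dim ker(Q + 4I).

2

Q + 4I = [[-2, 4, 0], [0, 0, 0], [-2, 4, 0]].
This matrix has rank 1, so its null space has dimension 3 − 1 = 2.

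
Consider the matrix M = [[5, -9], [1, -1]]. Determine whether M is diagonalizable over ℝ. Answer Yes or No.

No

Characteristic polynomial: p(μ) = μ^2 - 4μ + 4 = (μ - 2)^2.
μ = 2 has algebraic multiplicity 2; rank(M − 2I) = 1, so geometric multiplicity = 1.
Geometric multiplicity < algebraic multiplicity, so M is not diagonalizable.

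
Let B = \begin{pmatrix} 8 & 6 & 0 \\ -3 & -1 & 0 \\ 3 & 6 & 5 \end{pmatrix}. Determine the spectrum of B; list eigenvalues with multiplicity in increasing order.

Characteristic polynomial: p(s) = s^3 - 12s^2 + 45s - 50 = (s - 5)^2(s - 2).
Roots (with multiplicity): 2, 5, 5.

2, 5, 5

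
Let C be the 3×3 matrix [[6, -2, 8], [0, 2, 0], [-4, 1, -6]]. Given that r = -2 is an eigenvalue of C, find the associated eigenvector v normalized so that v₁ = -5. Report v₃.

5

C + 2I = [[8, -2, 8], [0, 4, 0], [-4, 1, -4]].
Solving (C + 2I)v = 0 gives the eigenspace spanned by (-5, 0, 5).
With v₁ = -5, v = (-5, 0, 5), so v₃ = 5.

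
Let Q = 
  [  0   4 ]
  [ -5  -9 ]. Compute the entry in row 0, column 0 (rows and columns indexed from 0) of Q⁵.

7380

Characteristic polynomial: μ^2 + 9μ + 20 = (μ + 4)(μ + 5), so the eigenvalues are -5, -4.
μ=-4: eigenvector (1, -1).
μ=-5: eigenvector (4, -5).
P = [[1, 4], [-1, -5]], D = diag(-4, -5), P⁻¹ = [[5, 4], [-1, -1]].
Q⁵ = P·diag(-1024, -3125)·P⁻¹ = [[7380, 8404], [-10505, -11529]].
The requested entry is 7380.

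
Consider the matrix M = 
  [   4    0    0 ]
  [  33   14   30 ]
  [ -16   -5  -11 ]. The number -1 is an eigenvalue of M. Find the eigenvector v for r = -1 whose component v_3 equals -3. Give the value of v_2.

M + 1I = [[5, 0, 0], [33, 15, 30], [-16, -5, -10]].
Solving (M + 1I)v = 0 gives the eigenspace spanned by (0, 6, -3).
With v_3 = -3, v = (0, 6, -3), so v_2 = 6.

6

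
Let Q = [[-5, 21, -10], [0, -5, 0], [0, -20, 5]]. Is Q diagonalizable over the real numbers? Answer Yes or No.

Characteristic polynomial: p(r) = r^3 + 5r^2 - 25r - 125 = (r - 5)(r + 5)^2.
r = -5 has algebraic multiplicity 2; rank(Q + 5I) = 2, so geometric multiplicity = 1.
Geometric multiplicity < algebraic multiplicity, so Q is not diagonalizable.

No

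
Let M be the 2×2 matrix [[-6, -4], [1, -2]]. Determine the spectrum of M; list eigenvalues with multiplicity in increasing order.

-4, -4

Characteristic polynomial: p(t) = t^2 + 8t + 16 = (t + 4)^2.
Roots (with multiplicity): -4, -4.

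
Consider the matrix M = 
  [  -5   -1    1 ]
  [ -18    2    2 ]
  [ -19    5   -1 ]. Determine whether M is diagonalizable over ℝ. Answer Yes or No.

No

Characteristic polynomial: p(μ) = μ^3 + 4μ^2 - 16μ - 64 = (μ - 4)(μ + 4)^2.
μ = -4 has algebraic multiplicity 2; rank(M + 4I) = 2, so geometric multiplicity = 1.
Geometric multiplicity < algebraic multiplicity, so M is not diagonalizable.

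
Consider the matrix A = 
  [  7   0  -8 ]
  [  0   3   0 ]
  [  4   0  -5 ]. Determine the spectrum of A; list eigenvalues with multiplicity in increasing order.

Characteristic polynomial: p(λ) = λ^3 - 5λ^2 + 3λ + 9 = (λ - 3)^2(λ + 1).
Roots (with multiplicity): -1, 3, 3.

-1, 3, 3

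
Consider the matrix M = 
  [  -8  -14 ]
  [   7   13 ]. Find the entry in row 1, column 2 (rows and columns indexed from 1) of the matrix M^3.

Characteristic polynomial: s^2 - 5s - 6 = (s - 6)(s + 1), so the eigenvalues are -1, 6.
s=6: eigenvector (-1, 1).
s=-1: eigenvector (2, -1).
P = [[-1, 2], [1, -1]], D = diag(6, -1), P⁻¹ = [[1, 2], [1, 1]].
M³ = P·diag(216, -1)·P⁻¹ = [[-218, -434], [217, 433]].
The requested entry is -434.

-434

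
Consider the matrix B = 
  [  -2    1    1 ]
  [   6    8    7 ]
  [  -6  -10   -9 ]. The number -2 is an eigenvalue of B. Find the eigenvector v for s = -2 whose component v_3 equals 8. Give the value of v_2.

-8

B + 2I = [[0, 1, 1], [6, 10, 7], [-6, -10, -7]].
Solving (B + 2I)v = 0 gives the eigenspace spanned by (4, -8, 8).
With v_3 = 8, v = (4, -8, 8), so v_2 = -8.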